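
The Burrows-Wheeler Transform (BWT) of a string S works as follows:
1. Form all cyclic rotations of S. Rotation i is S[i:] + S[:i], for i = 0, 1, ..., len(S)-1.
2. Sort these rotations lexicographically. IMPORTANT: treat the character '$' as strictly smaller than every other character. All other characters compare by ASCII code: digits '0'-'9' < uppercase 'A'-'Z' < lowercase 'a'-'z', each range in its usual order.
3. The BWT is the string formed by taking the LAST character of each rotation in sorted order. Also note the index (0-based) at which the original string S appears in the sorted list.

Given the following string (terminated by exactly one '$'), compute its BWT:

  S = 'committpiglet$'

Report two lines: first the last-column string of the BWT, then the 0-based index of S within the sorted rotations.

All 14 rotations (rotation i = S[i:]+S[:i]):
  rot[0] = committpiglet$
  rot[1] = ommittpiglet$c
  rot[2] = mmittpiglet$co
  rot[3] = mittpiglet$com
  rot[4] = ittpiglet$comm
  rot[5] = ttpiglet$commi
  rot[6] = tpiglet$commit
  rot[7] = piglet$committ
  rot[8] = iglet$committp
  rot[9] = glet$committpi
  rot[10] = let$committpig
  rot[11] = et$committpigl
  rot[12] = t$committpigle
  rot[13] = $committpiglet
Sorted (with $ < everything):
  sorted[0] = $committpiglet  (last char: 't')
  sorted[1] = committpiglet$  (last char: '$')
  sorted[2] = et$committpigl  (last char: 'l')
  sorted[3] = glet$committpi  (last char: 'i')
  sorted[4] = iglet$committp  (last char: 'p')
  sorted[5] = ittpiglet$comm  (last char: 'm')
  sorted[6] = let$committpig  (last char: 'g')
  sorted[7] = mittpiglet$com  (last char: 'm')
  sorted[8] = mmittpiglet$co  (last char: 'o')
  sorted[9] = ommittpiglet$c  (last char: 'c')
  sorted[10] = piglet$committ  (last char: 't')
  sorted[11] = t$committpigle  (last char: 'e')
  sorted[12] = tpiglet$commit  (last char: 't')
  sorted[13] = ttpiglet$commi  (last char: 'i')
Last column: t$lipmgmocteti
Original string S is at sorted index 1

Answer: t$lipmgmocteti
1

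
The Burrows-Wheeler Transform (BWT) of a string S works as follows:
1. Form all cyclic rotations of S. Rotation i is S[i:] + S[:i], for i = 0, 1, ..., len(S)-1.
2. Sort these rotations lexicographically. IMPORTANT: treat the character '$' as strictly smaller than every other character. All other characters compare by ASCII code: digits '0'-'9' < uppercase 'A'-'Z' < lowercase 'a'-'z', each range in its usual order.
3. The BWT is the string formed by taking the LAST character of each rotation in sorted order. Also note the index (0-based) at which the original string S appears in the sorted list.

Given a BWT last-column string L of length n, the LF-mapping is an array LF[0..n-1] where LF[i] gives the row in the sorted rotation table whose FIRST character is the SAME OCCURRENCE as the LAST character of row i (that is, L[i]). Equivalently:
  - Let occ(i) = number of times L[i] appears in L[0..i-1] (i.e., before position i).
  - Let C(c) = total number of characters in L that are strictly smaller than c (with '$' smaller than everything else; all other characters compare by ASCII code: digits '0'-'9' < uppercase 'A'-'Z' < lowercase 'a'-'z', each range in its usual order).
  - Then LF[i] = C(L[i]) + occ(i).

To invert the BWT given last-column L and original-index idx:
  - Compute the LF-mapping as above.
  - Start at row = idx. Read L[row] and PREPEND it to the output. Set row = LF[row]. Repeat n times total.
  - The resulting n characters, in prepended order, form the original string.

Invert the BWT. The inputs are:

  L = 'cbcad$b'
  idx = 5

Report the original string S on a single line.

Answer: cbabdc$

Derivation:
LF mapping: 4 2 5 1 6 0 3
Walk LF starting at row 5, prepending L[row]:
  step 1: row=5, L[5]='$', prepend. Next row=LF[5]=0
  step 2: row=0, L[0]='c', prepend. Next row=LF[0]=4
  step 3: row=4, L[4]='d', prepend. Next row=LF[4]=6
  step 4: row=6, L[6]='b', prepend. Next row=LF[6]=3
  step 5: row=3, L[3]='a', prepend. Next row=LF[3]=1
  step 6: row=1, L[1]='b', prepend. Next row=LF[1]=2
  step 7: row=2, L[2]='c', prepend. Next row=LF[2]=5
Reversed output: cbabdc$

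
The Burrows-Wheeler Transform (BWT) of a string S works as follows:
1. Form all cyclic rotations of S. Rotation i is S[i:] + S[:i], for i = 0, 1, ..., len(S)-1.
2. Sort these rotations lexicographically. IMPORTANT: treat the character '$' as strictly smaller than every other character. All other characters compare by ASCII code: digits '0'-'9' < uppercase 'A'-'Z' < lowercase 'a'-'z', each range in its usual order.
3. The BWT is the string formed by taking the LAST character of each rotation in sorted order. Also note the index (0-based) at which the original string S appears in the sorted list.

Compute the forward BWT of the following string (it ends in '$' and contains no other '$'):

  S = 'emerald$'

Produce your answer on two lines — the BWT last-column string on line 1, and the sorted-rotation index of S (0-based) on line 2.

All 8 rotations (rotation i = S[i:]+S[:i]):
  rot[0] = emerald$
  rot[1] = merald$e
  rot[2] = erald$em
  rot[3] = rald$eme
  rot[4] = ald$emer
  rot[5] = ld$emera
  rot[6] = d$emeral
  rot[7] = $emerald
Sorted (with $ < everything):
  sorted[0] = $emerald  (last char: 'd')
  sorted[1] = ald$emer  (last char: 'r')
  sorted[2] = d$emeral  (last char: 'l')
  sorted[3] = emerald$  (last char: '$')
  sorted[4] = erald$em  (last char: 'm')
  sorted[5] = ld$emera  (last char: 'a')
  sorted[6] = merald$e  (last char: 'e')
  sorted[7] = rald$eme  (last char: 'e')
Last column: drl$maee
Original string S is at sorted index 3

Answer: drl$maee
3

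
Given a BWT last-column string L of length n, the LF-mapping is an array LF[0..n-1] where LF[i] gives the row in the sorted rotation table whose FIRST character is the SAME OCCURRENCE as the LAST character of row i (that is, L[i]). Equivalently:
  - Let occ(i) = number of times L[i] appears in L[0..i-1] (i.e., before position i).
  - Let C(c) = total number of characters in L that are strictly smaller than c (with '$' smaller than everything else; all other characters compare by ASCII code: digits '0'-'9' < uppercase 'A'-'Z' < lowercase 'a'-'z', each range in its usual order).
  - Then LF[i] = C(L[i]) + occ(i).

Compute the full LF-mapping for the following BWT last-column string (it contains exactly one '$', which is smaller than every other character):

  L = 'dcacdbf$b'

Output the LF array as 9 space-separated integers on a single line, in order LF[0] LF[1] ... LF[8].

Answer: 6 4 1 5 7 2 8 0 3

Derivation:
Char counts: '$':1, 'a':1, 'b':2, 'c':2, 'd':2, 'f':1
C (first-col start): C('$')=0, C('a')=1, C('b')=2, C('c')=4, C('d')=6, C('f')=8
L[0]='d': occ=0, LF[0]=C('d')+0=6+0=6
L[1]='c': occ=0, LF[1]=C('c')+0=4+0=4
L[2]='a': occ=0, LF[2]=C('a')+0=1+0=1
L[3]='c': occ=1, LF[3]=C('c')+1=4+1=5
L[4]='d': occ=1, LF[4]=C('d')+1=6+1=7
L[5]='b': occ=0, LF[5]=C('b')+0=2+0=2
L[6]='f': occ=0, LF[6]=C('f')+0=8+0=8
L[7]='$': occ=0, LF[7]=C('$')+0=0+0=0
L[8]='b': occ=1, LF[8]=C('b')+1=2+1=3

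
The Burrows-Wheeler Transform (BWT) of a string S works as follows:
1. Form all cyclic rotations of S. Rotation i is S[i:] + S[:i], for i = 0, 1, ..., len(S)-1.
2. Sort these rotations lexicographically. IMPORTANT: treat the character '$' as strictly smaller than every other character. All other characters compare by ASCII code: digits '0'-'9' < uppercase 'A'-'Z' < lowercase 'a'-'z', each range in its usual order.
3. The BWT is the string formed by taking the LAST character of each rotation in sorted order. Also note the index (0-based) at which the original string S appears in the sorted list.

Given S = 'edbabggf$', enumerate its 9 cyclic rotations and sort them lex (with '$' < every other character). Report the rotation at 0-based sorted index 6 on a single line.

All 9 rotations (rotation i = S[i:]+S[:i]):
  rot[0] = edbabggf$
  rot[1] = dbabggf$e
  rot[2] = babggf$ed
  rot[3] = abggf$edb
  rot[4] = bggf$edba
  rot[5] = ggf$edbab
  rot[6] = gf$edbabg
  rot[7] = f$edbabgg
  rot[8] = $edbabggf
Sorted (with $ < everything):
  sorted[0] = $edbabggf
  sorted[1] = abggf$edb
  sorted[2] = babggf$ed
  sorted[3] = bggf$edba
  sorted[4] = dbabggf$e
  sorted[5] = edbabggf$
  sorted[6] = f$edbabgg
  sorted[7] = gf$edbabg
  sorted[8] = ggf$edbab
sorted[6] = f$edbabgg

Answer: f$edbabgg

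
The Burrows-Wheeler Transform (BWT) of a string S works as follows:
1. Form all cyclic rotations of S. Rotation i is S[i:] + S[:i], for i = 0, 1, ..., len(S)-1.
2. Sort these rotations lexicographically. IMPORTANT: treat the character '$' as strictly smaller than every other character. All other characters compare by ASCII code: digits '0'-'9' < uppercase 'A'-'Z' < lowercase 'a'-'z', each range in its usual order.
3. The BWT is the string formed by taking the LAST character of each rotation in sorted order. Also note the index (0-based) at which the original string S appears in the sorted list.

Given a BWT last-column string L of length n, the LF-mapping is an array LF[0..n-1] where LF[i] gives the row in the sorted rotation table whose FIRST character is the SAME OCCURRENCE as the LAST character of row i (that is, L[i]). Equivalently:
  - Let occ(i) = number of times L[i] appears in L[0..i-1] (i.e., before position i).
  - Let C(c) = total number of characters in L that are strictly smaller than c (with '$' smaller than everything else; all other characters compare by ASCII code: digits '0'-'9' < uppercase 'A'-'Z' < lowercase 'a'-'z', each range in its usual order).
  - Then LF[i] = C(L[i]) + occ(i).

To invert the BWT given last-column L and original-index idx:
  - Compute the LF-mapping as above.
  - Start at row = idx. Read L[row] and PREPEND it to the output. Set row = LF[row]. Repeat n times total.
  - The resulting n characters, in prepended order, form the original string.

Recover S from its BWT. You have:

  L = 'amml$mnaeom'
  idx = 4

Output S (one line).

LF mapping: 1 5 6 4 0 7 9 2 3 10 8
Walk LF starting at row 4, prepending L[row]:
  step 1: row=4, L[4]='$', prepend. Next row=LF[4]=0
  step 2: row=0, L[0]='a', prepend. Next row=LF[0]=1
  step 3: row=1, L[1]='m', prepend. Next row=LF[1]=5
  step 4: row=5, L[5]='m', prepend. Next row=LF[5]=7
  step 5: row=7, L[7]='a', prepend. Next row=LF[7]=2
  step 6: row=2, L[2]='m', prepend. Next row=LF[2]=6
  step 7: row=6, L[6]='n', prepend. Next row=LF[6]=9
  step 8: row=9, L[9]='o', prepend. Next row=LF[9]=10
  step 9: row=10, L[10]='m', prepend. Next row=LF[10]=8
  step 10: row=8, L[8]='e', prepend. Next row=LF[8]=3
  step 11: row=3, L[3]='l', prepend. Next row=LF[3]=4
Reversed output: lemonmamma$

Answer: lemonmamma$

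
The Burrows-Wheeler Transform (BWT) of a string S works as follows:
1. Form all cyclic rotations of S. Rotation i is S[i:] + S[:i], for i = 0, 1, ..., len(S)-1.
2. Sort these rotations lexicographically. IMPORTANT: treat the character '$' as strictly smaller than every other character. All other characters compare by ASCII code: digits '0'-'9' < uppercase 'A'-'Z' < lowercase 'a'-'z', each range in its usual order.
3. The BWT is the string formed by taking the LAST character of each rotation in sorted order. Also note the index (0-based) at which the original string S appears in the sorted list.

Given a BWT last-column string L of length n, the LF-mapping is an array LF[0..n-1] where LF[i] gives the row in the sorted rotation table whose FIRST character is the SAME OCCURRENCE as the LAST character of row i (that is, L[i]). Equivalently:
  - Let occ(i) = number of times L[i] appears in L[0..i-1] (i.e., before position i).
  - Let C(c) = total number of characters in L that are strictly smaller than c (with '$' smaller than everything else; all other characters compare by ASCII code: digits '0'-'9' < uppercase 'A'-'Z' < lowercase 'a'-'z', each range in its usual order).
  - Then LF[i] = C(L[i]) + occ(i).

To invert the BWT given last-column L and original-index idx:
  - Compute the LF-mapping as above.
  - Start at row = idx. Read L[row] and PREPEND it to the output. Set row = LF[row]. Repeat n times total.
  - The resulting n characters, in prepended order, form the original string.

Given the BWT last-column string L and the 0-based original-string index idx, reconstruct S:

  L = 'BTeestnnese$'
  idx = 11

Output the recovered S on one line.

Answer: tennesseeTB$

Derivation:
LF mapping: 1 2 3 4 9 11 7 8 5 10 6 0
Walk LF starting at row 11, prepending L[row]:
  step 1: row=11, L[11]='$', prepend. Next row=LF[11]=0
  step 2: row=0, L[0]='B', prepend. Next row=LF[0]=1
  step 3: row=1, L[1]='T', prepend. Next row=LF[1]=2
  step 4: row=2, L[2]='e', prepend. Next row=LF[2]=3
  step 5: row=3, L[3]='e', prepend. Next row=LF[3]=4
  step 6: row=4, L[4]='s', prepend. Next row=LF[4]=9
  step 7: row=9, L[9]='s', prepend. Next row=LF[9]=10
  step 8: row=10, L[10]='e', prepend. Next row=LF[10]=6
  step 9: row=6, L[6]='n', prepend. Next row=LF[6]=7
  step 10: row=7, L[7]='n', prepend. Next row=LF[7]=8
  step 11: row=8, L[8]='e', prepend. Next row=LF[8]=5
  step 12: row=5, L[5]='t', prepend. Next row=LF[5]=11
Reversed output: tennesseeTB$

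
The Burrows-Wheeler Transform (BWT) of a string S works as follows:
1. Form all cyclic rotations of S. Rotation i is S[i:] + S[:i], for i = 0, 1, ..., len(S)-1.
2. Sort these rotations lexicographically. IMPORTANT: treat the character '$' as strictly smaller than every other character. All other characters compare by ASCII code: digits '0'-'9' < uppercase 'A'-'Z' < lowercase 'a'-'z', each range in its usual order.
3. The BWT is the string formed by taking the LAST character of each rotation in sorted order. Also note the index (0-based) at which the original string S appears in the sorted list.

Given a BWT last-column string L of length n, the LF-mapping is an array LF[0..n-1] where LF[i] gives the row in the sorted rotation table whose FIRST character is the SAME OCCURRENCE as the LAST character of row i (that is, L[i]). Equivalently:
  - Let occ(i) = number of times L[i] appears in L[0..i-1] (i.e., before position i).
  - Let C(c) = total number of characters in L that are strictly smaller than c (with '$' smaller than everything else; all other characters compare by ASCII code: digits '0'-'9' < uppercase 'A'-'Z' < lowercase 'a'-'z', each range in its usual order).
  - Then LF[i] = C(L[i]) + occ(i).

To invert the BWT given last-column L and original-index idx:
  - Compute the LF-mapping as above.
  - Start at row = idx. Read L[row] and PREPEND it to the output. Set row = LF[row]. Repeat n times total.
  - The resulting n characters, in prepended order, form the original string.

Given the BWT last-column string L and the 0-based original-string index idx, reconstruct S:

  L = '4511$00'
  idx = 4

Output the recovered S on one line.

Answer: 110504$

Derivation:
LF mapping: 5 6 3 4 0 1 2
Walk LF starting at row 4, prepending L[row]:
  step 1: row=4, L[4]='$', prepend. Next row=LF[4]=0
  step 2: row=0, L[0]='4', prepend. Next row=LF[0]=5
  step 3: row=5, L[5]='0', prepend. Next row=LF[5]=1
  step 4: row=1, L[1]='5', prepend. Next row=LF[1]=6
  step 5: row=6, L[6]='0', prepend. Next row=LF[6]=2
  step 6: row=2, L[2]='1', prepend. Next row=LF[2]=3
  step 7: row=3, L[3]='1', prepend. Next row=LF[3]=4
Reversed output: 110504$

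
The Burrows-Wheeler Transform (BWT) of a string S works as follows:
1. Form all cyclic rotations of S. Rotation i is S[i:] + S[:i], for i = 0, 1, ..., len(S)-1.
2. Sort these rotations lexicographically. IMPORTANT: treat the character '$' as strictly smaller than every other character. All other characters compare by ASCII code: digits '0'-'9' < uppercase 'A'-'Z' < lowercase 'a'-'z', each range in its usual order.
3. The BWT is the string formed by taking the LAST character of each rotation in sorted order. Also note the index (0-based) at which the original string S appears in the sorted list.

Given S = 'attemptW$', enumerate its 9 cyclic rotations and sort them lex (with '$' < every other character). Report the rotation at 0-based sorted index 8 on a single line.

All 9 rotations (rotation i = S[i:]+S[:i]):
  rot[0] = attemptW$
  rot[1] = ttemptW$a
  rot[2] = temptW$at
  rot[3] = emptW$att
  rot[4] = mptW$atte
  rot[5] = ptW$attem
  rot[6] = tW$attemp
  rot[7] = W$attempt
  rot[8] = $attemptW
Sorted (with $ < everything):
  sorted[0] = $attemptW
  sorted[1] = W$attempt
  sorted[2] = attemptW$
  sorted[3] = emptW$att
  sorted[4] = mptW$atte
  sorted[5] = ptW$attem
  sorted[6] = tW$attemp
  sorted[7] = temptW$at
  sorted[8] = ttemptW$a
sorted[8] = ttemptW$a

Answer: ttemptW$a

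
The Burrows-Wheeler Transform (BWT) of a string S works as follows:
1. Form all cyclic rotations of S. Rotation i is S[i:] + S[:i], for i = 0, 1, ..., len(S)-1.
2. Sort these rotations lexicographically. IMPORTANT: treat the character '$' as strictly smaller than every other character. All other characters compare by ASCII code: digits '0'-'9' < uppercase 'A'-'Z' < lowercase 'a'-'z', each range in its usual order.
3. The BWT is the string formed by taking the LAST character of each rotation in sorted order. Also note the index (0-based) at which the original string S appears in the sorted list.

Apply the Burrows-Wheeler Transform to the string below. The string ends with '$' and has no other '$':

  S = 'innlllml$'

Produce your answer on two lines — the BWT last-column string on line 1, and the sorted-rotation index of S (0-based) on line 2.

Answer: l$mnlllni
1

Derivation:
All 9 rotations (rotation i = S[i:]+S[:i]):
  rot[0] = innlllml$
  rot[1] = nnlllml$i
  rot[2] = nlllml$in
  rot[3] = lllml$inn
  rot[4] = llml$innl
  rot[5] = lml$innll
  rot[6] = ml$innlll
  rot[7] = l$innlllm
  rot[8] = $innlllml
Sorted (with $ < everything):
  sorted[0] = $innlllml  (last char: 'l')
  sorted[1] = innlllml$  (last char: '$')
  sorted[2] = l$innlllm  (last char: 'm')
  sorted[3] = lllml$inn  (last char: 'n')
  sorted[4] = llml$innl  (last char: 'l')
  sorted[5] = lml$innll  (last char: 'l')
  sorted[6] = ml$innlll  (last char: 'l')
  sorted[7] = nlllml$in  (last char: 'n')
  sorted[8] = nnlllml$i  (last char: 'i')
Last column: l$mnlllni
Original string S is at sorted index 1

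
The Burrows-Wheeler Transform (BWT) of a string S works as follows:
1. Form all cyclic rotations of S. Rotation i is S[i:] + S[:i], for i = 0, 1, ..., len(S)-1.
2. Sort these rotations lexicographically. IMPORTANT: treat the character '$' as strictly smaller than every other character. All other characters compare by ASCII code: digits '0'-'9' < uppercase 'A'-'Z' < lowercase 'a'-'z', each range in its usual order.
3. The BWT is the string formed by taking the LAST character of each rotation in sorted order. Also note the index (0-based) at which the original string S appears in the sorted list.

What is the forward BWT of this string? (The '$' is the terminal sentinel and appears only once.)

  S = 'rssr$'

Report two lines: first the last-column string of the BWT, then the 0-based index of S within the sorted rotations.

All 5 rotations (rotation i = S[i:]+S[:i]):
  rot[0] = rssr$
  rot[1] = ssr$r
  rot[2] = sr$rs
  rot[3] = r$rss
  rot[4] = $rssr
Sorted (with $ < everything):
  sorted[0] = $rssr  (last char: 'r')
  sorted[1] = r$rss  (last char: 's')
  sorted[2] = rssr$  (last char: '$')
  sorted[3] = sr$rs  (last char: 's')
  sorted[4] = ssr$r  (last char: 'r')
Last column: rs$sr
Original string S is at sorted index 2

Answer: rs$sr
2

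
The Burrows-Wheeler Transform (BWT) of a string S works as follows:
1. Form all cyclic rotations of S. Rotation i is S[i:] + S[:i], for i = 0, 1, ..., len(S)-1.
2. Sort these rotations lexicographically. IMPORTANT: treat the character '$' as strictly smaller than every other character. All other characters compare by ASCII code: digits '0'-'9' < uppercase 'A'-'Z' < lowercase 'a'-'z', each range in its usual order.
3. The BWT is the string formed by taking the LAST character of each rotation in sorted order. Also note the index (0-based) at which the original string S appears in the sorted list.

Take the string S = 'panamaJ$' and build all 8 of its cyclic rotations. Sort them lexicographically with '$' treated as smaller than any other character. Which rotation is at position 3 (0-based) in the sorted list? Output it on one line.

Answer: amaJ$pan

Derivation:
All 8 rotations (rotation i = S[i:]+S[:i]):
  rot[0] = panamaJ$
  rot[1] = anamaJ$p
  rot[2] = namaJ$pa
  rot[3] = amaJ$pan
  rot[4] = maJ$pana
  rot[5] = aJ$panam
  rot[6] = J$panama
  rot[7] = $panamaJ
Sorted (with $ < everything):
  sorted[0] = $panamaJ
  sorted[1] = J$panama
  sorted[2] = aJ$panam
  sorted[3] = amaJ$pan
  sorted[4] = anamaJ$p
  sorted[5] = maJ$pana
  sorted[6] = namaJ$pa
  sorted[7] = panamaJ$
sorted[3] = amaJ$pan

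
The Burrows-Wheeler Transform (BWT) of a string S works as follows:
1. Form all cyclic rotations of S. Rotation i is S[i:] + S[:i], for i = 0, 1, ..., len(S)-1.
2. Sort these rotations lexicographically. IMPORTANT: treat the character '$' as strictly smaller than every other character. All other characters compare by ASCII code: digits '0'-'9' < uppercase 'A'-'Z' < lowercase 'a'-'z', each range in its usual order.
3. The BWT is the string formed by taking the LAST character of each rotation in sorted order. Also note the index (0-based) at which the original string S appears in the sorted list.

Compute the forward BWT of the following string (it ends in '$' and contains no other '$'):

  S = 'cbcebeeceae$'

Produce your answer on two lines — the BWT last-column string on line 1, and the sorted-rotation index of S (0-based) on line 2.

All 12 rotations (rotation i = S[i:]+S[:i]):
  rot[0] = cbcebeeceae$
  rot[1] = bcebeeceae$c
  rot[2] = cebeeceae$cb
  rot[3] = ebeeceae$cbc
  rot[4] = beeceae$cbce
  rot[5] = eeceae$cbceb
  rot[6] = eceae$cbcebe
  rot[7] = ceae$cbcebee
  rot[8] = eae$cbcebeec
  rot[9] = ae$cbcebeece
  rot[10] = e$cbcebeecea
  rot[11] = $cbcebeeceae
Sorted (with $ < everything):
  sorted[0] = $cbcebeeceae  (last char: 'e')
  sorted[1] = ae$cbcebeece  (last char: 'e')
  sorted[2] = bcebeeceae$c  (last char: 'c')
  sorted[3] = beeceae$cbce  (last char: 'e')
  sorted[4] = cbcebeeceae$  (last char: '$')
  sorted[5] = ceae$cbcebee  (last char: 'e')
  sorted[6] = cebeeceae$cb  (last char: 'b')
  sorted[7] = e$cbcebeecea  (last char: 'a')
  sorted[8] = eae$cbcebeec  (last char: 'c')
  sorted[9] = ebeeceae$cbc  (last char: 'c')
  sorted[10] = eceae$cbcebe  (last char: 'e')
  sorted[11] = eeceae$cbceb  (last char: 'b')
Last column: eece$ebacceb
Original string S is at sorted index 4

Answer: eece$ebacceb
4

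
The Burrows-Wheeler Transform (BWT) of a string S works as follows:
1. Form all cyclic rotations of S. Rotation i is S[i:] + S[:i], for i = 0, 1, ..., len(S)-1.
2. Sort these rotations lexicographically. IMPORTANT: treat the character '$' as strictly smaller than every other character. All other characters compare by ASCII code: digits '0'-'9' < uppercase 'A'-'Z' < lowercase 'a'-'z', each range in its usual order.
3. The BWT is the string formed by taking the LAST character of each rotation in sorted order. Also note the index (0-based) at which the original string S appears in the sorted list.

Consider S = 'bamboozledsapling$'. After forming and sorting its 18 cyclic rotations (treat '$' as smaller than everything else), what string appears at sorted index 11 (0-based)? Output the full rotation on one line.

Answer: mboozledsapling$ba

Derivation:
All 18 rotations (rotation i = S[i:]+S[:i]):
  rot[0] = bamboozledsapling$
  rot[1] = amboozledsapling$b
  rot[2] = mboozledsapling$ba
  rot[3] = boozledsapling$bam
  rot[4] = oozledsapling$bamb
  rot[5] = ozledsapling$bambo
  rot[6] = zledsapling$bamboo
  rot[7] = ledsapling$bambooz
  rot[8] = edsapling$bamboozl
  rot[9] = dsapling$bamboozle
  rot[10] = sapling$bamboozled
  rot[11] = apling$bamboozleds
  rot[12] = pling$bamboozledsa
  rot[13] = ling$bamboozledsap
  rot[14] = ing$bamboozledsapl
  rot[15] = ng$bamboozledsapli
  rot[16] = g$bamboozledsaplin
  rot[17] = $bamboozledsapling
Sorted (with $ < everything):
  sorted[0] = $bamboozledsapling
  sorted[1] = amboozledsapling$b
  sorted[2] = apling$bamboozleds
  sorted[3] = bamboozledsapling$
  sorted[4] = boozledsapling$bam
  sorted[5] = dsapling$bamboozle
  sorted[6] = edsapling$bamboozl
  sorted[7] = g$bamboozledsaplin
  sorted[8] = ing$bamboozledsapl
  sorted[9] = ledsapling$bambooz
  sorted[10] = ling$bamboozledsap
  sorted[11] = mboozledsapling$ba
  sorted[12] = ng$bamboozledsapli
  sorted[13] = oozledsapling$bamb
  sorted[14] = ozledsapling$bambo
  sorted[15] = pling$bamboozledsa
  sorted[16] = sapling$bamboozled
  sorted[17] = zledsapling$bamboo
sorted[11] = mboozledsapling$ba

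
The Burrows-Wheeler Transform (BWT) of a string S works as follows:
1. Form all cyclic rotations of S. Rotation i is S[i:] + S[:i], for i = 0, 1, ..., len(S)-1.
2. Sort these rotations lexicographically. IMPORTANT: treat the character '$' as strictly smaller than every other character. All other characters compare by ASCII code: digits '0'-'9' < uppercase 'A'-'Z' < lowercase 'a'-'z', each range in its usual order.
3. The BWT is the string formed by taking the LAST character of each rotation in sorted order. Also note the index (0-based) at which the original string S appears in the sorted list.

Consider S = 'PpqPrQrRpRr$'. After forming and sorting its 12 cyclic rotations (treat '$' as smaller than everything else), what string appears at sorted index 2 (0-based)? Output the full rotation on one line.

All 12 rotations (rotation i = S[i:]+S[:i]):
  rot[0] = PpqPrQrRpRr$
  rot[1] = pqPrQrRpRr$P
  rot[2] = qPrQrRpRr$Pp
  rot[3] = PrQrRpRr$Ppq
  rot[4] = rQrRpRr$PpqP
  rot[5] = QrRpRr$PpqPr
  rot[6] = rRpRr$PpqPrQ
  rot[7] = RpRr$PpqPrQr
  rot[8] = pRr$PpqPrQrR
  rot[9] = Rr$PpqPrQrRp
  rot[10] = r$PpqPrQrRpR
  rot[11] = $PpqPrQrRpRr
Sorted (with $ < everything):
  sorted[0] = $PpqPrQrRpRr
  sorted[1] = PpqPrQrRpRr$
  sorted[2] = PrQrRpRr$Ppq
  sorted[3] = QrRpRr$PpqPr
  sorted[4] = RpRr$PpqPrQr
  sorted[5] = Rr$PpqPrQrRp
  sorted[6] = pRr$PpqPrQrR
  sorted[7] = pqPrQrRpRr$P
  sorted[8] = qPrQrRpRr$Pp
  sorted[9] = r$PpqPrQrRpR
  sorted[10] = rQrRpRr$PpqP
  sorted[11] = rRpRr$PpqPrQ
sorted[2] = PrQrRpRr$Ppq

Answer: PrQrRpRr$Ppq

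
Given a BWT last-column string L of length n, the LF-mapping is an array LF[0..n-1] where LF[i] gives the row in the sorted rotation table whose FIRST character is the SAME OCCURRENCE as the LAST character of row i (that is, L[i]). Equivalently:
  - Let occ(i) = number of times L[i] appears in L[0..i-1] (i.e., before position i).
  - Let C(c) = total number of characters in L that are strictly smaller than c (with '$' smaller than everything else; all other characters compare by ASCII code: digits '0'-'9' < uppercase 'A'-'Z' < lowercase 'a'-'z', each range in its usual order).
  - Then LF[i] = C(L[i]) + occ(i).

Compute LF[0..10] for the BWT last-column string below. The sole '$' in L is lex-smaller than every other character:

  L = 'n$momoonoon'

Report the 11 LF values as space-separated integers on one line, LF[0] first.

Answer: 3 0 1 6 2 7 8 4 9 10 5

Derivation:
Char counts: '$':1, 'm':2, 'n':3, 'o':5
C (first-col start): C('$')=0, C('m')=1, C('n')=3, C('o')=6
L[0]='n': occ=0, LF[0]=C('n')+0=3+0=3
L[1]='$': occ=0, LF[1]=C('$')+0=0+0=0
L[2]='m': occ=0, LF[2]=C('m')+0=1+0=1
L[3]='o': occ=0, LF[3]=C('o')+0=6+0=6
L[4]='m': occ=1, LF[4]=C('m')+1=1+1=2
L[5]='o': occ=1, LF[5]=C('o')+1=6+1=7
L[6]='o': occ=2, LF[6]=C('o')+2=6+2=8
L[7]='n': occ=1, LF[7]=C('n')+1=3+1=4
L[8]='o': occ=3, LF[8]=C('o')+3=6+3=9
L[9]='o': occ=4, LF[9]=C('o')+4=6+4=10
L[10]='n': occ=2, LF[10]=C('n')+2=3+2=5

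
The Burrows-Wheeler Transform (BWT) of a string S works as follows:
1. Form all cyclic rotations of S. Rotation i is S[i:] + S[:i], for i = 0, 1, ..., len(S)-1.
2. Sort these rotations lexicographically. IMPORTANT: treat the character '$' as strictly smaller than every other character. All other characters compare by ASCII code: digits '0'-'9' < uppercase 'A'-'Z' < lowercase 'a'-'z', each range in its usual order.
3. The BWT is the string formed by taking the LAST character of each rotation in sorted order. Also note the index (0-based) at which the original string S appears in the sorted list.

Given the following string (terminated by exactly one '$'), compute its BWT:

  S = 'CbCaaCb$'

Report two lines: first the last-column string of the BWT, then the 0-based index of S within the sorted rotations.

All 8 rotations (rotation i = S[i:]+S[:i]):
  rot[0] = CbCaaCb$
  rot[1] = bCaaCb$C
  rot[2] = CaaCb$Cb
  rot[3] = aaCb$CbC
  rot[4] = aCb$CbCa
  rot[5] = Cb$CbCaa
  rot[6] = b$CbCaaC
  rot[7] = $CbCaaCb
Sorted (with $ < everything):
  sorted[0] = $CbCaaCb  (last char: 'b')
  sorted[1] = CaaCb$Cb  (last char: 'b')
  sorted[2] = Cb$CbCaa  (last char: 'a')
  sorted[3] = CbCaaCb$  (last char: '$')
  sorted[4] = aCb$CbCa  (last char: 'a')
  sorted[5] = aaCb$CbC  (last char: 'C')
  sorted[6] = b$CbCaaC  (last char: 'C')
  sorted[7] = bCaaCb$C  (last char: 'C')
Last column: bba$aCCC
Original string S is at sorted index 3

Answer: bba$aCCC
3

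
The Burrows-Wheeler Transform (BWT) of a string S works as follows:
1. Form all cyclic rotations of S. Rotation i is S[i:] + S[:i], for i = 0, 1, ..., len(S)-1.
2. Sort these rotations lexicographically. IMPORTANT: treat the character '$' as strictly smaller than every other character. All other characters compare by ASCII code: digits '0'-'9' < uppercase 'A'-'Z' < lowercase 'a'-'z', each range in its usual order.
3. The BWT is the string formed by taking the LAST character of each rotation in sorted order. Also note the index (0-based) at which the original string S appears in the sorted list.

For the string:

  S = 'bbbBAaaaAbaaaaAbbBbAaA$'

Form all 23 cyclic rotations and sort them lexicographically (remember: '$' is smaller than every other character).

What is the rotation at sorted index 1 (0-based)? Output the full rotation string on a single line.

Answer: A$bbbBAaaaAbaaaaAbbBbAa

Derivation:
All 23 rotations (rotation i = S[i:]+S[:i]):
  rot[0] = bbbBAaaaAbaaaaAbbBbAaA$
  rot[1] = bbBAaaaAbaaaaAbbBbAaA$b
  rot[2] = bBAaaaAbaaaaAbbBbAaA$bb
  rot[3] = BAaaaAbaaaaAbbBbAaA$bbb
  rot[4] = AaaaAbaaaaAbbBbAaA$bbbB
  rot[5] = aaaAbaaaaAbbBbAaA$bbbBA
  rot[6] = aaAbaaaaAbbBbAaA$bbbBAa
  rot[7] = aAbaaaaAbbBbAaA$bbbBAaa
  rot[8] = AbaaaaAbbBbAaA$bbbBAaaa
  rot[9] = baaaaAbbBbAaA$bbbBAaaaA
  rot[10] = aaaaAbbBbAaA$bbbBAaaaAb
  rot[11] = aaaAbbBbAaA$bbbBAaaaAba
  rot[12] = aaAbbBbAaA$bbbBAaaaAbaa
  rot[13] = aAbbBbAaA$bbbBAaaaAbaaa
  rot[14] = AbbBbAaA$bbbBAaaaAbaaaa
  rot[15] = bbBbAaA$bbbBAaaaAbaaaaA
  rot[16] = bBbAaA$bbbBAaaaAbaaaaAb
  rot[17] = BbAaA$bbbBAaaaAbaaaaAbb
  rot[18] = bAaA$bbbBAaaaAbaaaaAbbB
  rot[19] = AaA$bbbBAaaaAbaaaaAbbBb
  rot[20] = aA$bbbBAaaaAbaaaaAbbBbA
  rot[21] = A$bbbBAaaaAbaaaaAbbBbAa
  rot[22] = $bbbBAaaaAbaaaaAbbBbAaA
Sorted (with $ < everything):
  sorted[0] = $bbbBAaaaAbaaaaAbbBbAaA
  sorted[1] = A$bbbBAaaaAbaaaaAbbBbAa
  sorted[2] = AaA$bbbBAaaaAbaaaaAbbBb
  sorted[3] = AaaaAbaaaaAbbBbAaA$bbbB
  sorted[4] = AbaaaaAbbBbAaA$bbbBAaaa
  sorted[5] = AbbBbAaA$bbbBAaaaAbaaaa
  sorted[6] = BAaaaAbaaaaAbbBbAaA$bbb
  sorted[7] = BbAaA$bbbBAaaaAbaaaaAbb
  sorted[8] = aA$bbbBAaaaAbaaaaAbbBbA
  sorted[9] = aAbaaaaAbbBbAaA$bbbBAaa
  sorted[10] = aAbbBbAaA$bbbBAaaaAbaaa
  sorted[11] = aaAbaaaaAbbBbAaA$bbbBAa
  sorted[12] = aaAbbBbAaA$bbbBAaaaAbaa
  sorted[13] = aaaAbaaaaAbbBbAaA$bbbBA
  sorted[14] = aaaAbbBbAaA$bbbBAaaaAba
  sorted[15] = aaaaAbbBbAaA$bbbBAaaaAb
  sorted[16] = bAaA$bbbBAaaaAbaaaaAbbB
  sorted[17] = bBAaaaAbaaaaAbbBbAaA$bb
  sorted[18] = bBbAaA$bbbBAaaaAbaaaaAb
  sorted[19] = baaaaAbbBbAaA$bbbBAaaaA
  sorted[20] = bbBAaaaAbaaaaAbbBbAaA$b
  sorted[21] = bbBbAaA$bbbBAaaaAbaaaaA
  sorted[22] = bbbBAaaaAbaaaaAbbBbAaA$
sorted[1] = A$bbbBAaaaAbaaaaAbbBbAa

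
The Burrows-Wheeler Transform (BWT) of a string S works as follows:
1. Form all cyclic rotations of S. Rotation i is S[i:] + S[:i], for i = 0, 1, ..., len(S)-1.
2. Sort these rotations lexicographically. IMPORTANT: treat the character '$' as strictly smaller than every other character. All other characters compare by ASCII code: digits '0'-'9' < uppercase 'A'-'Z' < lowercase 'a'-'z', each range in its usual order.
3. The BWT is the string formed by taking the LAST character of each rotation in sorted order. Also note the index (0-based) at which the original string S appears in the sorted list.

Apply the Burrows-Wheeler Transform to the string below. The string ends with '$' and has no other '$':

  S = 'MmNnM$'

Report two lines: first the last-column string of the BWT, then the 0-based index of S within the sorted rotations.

All 6 rotations (rotation i = S[i:]+S[:i]):
  rot[0] = MmNnM$
  rot[1] = mNnM$M
  rot[2] = NnM$Mm
  rot[3] = nM$MmN
  rot[4] = M$MmNn
  rot[5] = $MmNnM
Sorted (with $ < everything):
  sorted[0] = $MmNnM  (last char: 'M')
  sorted[1] = M$MmNn  (last char: 'n')
  sorted[2] = MmNnM$  (last char: '$')
  sorted[3] = NnM$Mm  (last char: 'm')
  sorted[4] = mNnM$M  (last char: 'M')
  sorted[5] = nM$MmN  (last char: 'N')
Last column: Mn$mMN
Original string S is at sorted index 2

Answer: Mn$mMN
2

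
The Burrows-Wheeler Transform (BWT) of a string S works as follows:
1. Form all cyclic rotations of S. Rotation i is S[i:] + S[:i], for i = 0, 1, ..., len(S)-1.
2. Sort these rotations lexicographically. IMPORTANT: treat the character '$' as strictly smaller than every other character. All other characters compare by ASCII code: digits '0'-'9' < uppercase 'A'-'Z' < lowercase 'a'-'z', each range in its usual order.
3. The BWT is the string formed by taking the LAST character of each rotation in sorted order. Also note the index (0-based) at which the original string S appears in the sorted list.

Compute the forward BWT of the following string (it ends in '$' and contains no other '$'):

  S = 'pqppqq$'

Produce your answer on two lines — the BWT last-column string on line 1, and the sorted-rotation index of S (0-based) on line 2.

All 7 rotations (rotation i = S[i:]+S[:i]):
  rot[0] = pqppqq$
  rot[1] = qppqq$p
  rot[2] = ppqq$pq
  rot[3] = pqq$pqp
  rot[4] = qq$pqpp
  rot[5] = q$pqppq
  rot[6] = $pqppqq
Sorted (with $ < everything):
  sorted[0] = $pqppqq  (last char: 'q')
  sorted[1] = ppqq$pq  (last char: 'q')
  sorted[2] = pqppqq$  (last char: '$')
  sorted[3] = pqq$pqp  (last char: 'p')
  sorted[4] = q$pqppq  (last char: 'q')
  sorted[5] = qppqq$p  (last char: 'p')
  sorted[6] = qq$pqpp  (last char: 'p')
Last column: qq$pqpp
Original string S is at sorted index 2

Answer: qq$pqpp
2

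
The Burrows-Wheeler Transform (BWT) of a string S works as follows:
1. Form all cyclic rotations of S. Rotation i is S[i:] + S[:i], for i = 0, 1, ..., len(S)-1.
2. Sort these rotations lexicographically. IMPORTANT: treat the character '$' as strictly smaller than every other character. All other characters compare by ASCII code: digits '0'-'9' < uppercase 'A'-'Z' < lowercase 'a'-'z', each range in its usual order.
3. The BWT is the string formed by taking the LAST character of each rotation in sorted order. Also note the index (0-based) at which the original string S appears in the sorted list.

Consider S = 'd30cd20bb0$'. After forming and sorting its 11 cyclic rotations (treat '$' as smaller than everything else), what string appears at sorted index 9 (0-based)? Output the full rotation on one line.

Answer: d20bb0$d30c

Derivation:
All 11 rotations (rotation i = S[i:]+S[:i]):
  rot[0] = d30cd20bb0$
  rot[1] = 30cd20bb0$d
  rot[2] = 0cd20bb0$d3
  rot[3] = cd20bb0$d30
  rot[4] = d20bb0$d30c
  rot[5] = 20bb0$d30cd
  rot[6] = 0bb0$d30cd2
  rot[7] = bb0$d30cd20
  rot[8] = b0$d30cd20b
  rot[9] = 0$d30cd20bb
  rot[10] = $d30cd20bb0
Sorted (with $ < everything):
  sorted[0] = $d30cd20bb0
  sorted[1] = 0$d30cd20bb
  sorted[2] = 0bb0$d30cd2
  sorted[3] = 0cd20bb0$d3
  sorted[4] = 20bb0$d30cd
  sorted[5] = 30cd20bb0$d
  sorted[6] = b0$d30cd20b
  sorted[7] = bb0$d30cd20
  sorted[8] = cd20bb0$d30
  sorted[9] = d20bb0$d30c
  sorted[10] = d30cd20bb0$
sorted[9] = d20bb0$d30c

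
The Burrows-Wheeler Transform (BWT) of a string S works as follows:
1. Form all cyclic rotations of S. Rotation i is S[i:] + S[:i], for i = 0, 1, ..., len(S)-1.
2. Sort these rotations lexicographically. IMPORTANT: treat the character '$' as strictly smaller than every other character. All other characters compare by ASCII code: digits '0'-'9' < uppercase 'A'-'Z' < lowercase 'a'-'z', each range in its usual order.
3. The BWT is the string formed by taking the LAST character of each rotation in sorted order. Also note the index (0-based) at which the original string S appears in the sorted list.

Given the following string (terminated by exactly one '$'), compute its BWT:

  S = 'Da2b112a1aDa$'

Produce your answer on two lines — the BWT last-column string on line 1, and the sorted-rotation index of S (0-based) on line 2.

Answer: ab1a1aa$D2D12
7

Derivation:
All 13 rotations (rotation i = S[i:]+S[:i]):
  rot[0] = Da2b112a1aDa$
  rot[1] = a2b112a1aDa$D
  rot[2] = 2b112a1aDa$Da
  rot[3] = b112a1aDa$Da2
  rot[4] = 112a1aDa$Da2b
  rot[5] = 12a1aDa$Da2b1
  rot[6] = 2a1aDa$Da2b11
  rot[7] = a1aDa$Da2b112
  rot[8] = 1aDa$Da2b112a
  rot[9] = aDa$Da2b112a1
  rot[10] = Da$Da2b112a1a
  rot[11] = a$Da2b112a1aD
  rot[12] = $Da2b112a1aDa
Sorted (with $ < everything):
  sorted[0] = $Da2b112a1aDa  (last char: 'a')
  sorted[1] = 112a1aDa$Da2b  (last char: 'b')
  sorted[2] = 12a1aDa$Da2b1  (last char: '1')
  sorted[3] = 1aDa$Da2b112a  (last char: 'a')
  sorted[4] = 2a1aDa$Da2b11  (last char: '1')
  sorted[5] = 2b112a1aDa$Da  (last char: 'a')
  sorted[6] = Da$Da2b112a1a  (last char: 'a')
  sorted[7] = Da2b112a1aDa$  (last char: '$')
  sorted[8] = a$Da2b112a1aD  (last char: 'D')
  sorted[9] = a1aDa$Da2b112  (last char: '2')
  sorted[10] = a2b112a1aDa$D  (last char: 'D')
  sorted[11] = aDa$Da2b112a1  (last char: '1')
  sorted[12] = b112a1aDa$Da2  (last char: '2')
Last column: ab1a1aa$D2D12
Original string S is at sorted index 7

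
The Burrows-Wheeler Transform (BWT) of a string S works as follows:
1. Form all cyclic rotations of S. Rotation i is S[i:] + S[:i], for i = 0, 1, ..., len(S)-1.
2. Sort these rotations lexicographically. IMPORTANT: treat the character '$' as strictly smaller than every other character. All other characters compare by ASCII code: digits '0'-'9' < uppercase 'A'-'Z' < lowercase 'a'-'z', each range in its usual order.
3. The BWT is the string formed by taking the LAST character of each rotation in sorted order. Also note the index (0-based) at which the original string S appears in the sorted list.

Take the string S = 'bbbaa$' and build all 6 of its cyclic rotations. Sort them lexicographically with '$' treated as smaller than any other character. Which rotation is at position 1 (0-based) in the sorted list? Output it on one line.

All 6 rotations (rotation i = S[i:]+S[:i]):
  rot[0] = bbbaa$
  rot[1] = bbaa$b
  rot[2] = baa$bb
  rot[3] = aa$bbb
  rot[4] = a$bbba
  rot[5] = $bbbaa
Sorted (with $ < everything):
  sorted[0] = $bbbaa
  sorted[1] = a$bbba
  sorted[2] = aa$bbb
  sorted[3] = baa$bb
  sorted[4] = bbaa$b
  sorted[5] = bbbaa$
sorted[1] = a$bbba

Answer: a$bbba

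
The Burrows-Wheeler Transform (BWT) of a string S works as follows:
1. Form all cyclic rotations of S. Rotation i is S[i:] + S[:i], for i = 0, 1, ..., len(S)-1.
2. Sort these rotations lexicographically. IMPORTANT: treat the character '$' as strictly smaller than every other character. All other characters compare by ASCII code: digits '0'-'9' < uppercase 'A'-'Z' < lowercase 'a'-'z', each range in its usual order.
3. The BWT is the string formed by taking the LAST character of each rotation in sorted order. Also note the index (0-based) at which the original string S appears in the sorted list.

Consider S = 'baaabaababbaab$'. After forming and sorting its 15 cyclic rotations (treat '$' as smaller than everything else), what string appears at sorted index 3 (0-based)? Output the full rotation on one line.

Answer: aabaababbaab$ba

Derivation:
All 15 rotations (rotation i = S[i:]+S[:i]):
  rot[0] = baaabaababbaab$
  rot[1] = aaabaababbaab$b
  rot[2] = aabaababbaab$ba
  rot[3] = abaababbaab$baa
  rot[4] = baababbaab$baaa
  rot[5] = aababbaab$baaab
  rot[6] = ababbaab$baaaba
  rot[7] = babbaab$baaabaa
  rot[8] = abbaab$baaabaab
  rot[9] = bbaab$baaabaaba
  rot[10] = baab$baaabaabab
  rot[11] = aab$baaabaababb
  rot[12] = ab$baaabaababba
  rot[13] = b$baaabaababbaa
  rot[14] = $baaabaababbaab
Sorted (with $ < everything):
  sorted[0] = $baaabaababbaab
  sorted[1] = aaabaababbaab$b
  sorted[2] = aab$baaabaababb
  sorted[3] = aabaababbaab$ba
  sorted[4] = aababbaab$baaab
  sorted[5] = ab$baaabaababba
  sorted[6] = abaababbaab$baa
  sorted[7] = ababbaab$baaaba
  sorted[8] = abbaab$baaabaab
  sorted[9] = b$baaabaababbaa
  sorted[10] = baaabaababbaab$
  sorted[11] = baab$baaabaabab
  sorted[12] = baababbaab$baaa
  sorted[13] = babbaab$baaabaa
  sorted[14] = bbaab$baaabaaba
sorted[3] = aabaababbaab$ba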